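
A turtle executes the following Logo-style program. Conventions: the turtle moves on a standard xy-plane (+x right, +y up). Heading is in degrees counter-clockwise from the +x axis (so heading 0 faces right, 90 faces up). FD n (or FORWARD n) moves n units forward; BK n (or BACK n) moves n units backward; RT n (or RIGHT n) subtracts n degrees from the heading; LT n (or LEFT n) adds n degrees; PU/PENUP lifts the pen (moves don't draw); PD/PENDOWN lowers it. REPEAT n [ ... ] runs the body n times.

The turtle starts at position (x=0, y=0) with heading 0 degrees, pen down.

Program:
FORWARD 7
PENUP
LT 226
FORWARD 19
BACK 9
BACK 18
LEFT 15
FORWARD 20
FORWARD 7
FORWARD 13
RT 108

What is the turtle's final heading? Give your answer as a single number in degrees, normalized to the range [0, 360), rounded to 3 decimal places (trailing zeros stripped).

Answer: 133

Derivation:
Executing turtle program step by step:
Start: pos=(0,0), heading=0, pen down
FD 7: (0,0) -> (7,0) [heading=0, draw]
PU: pen up
LT 226: heading 0 -> 226
FD 19: (7,0) -> (-6.199,-13.667) [heading=226, move]
BK 9: (-6.199,-13.667) -> (0.053,-7.193) [heading=226, move]
BK 18: (0.053,-7.193) -> (12.557,5.755) [heading=226, move]
LT 15: heading 226 -> 241
FD 20: (12.557,5.755) -> (2.861,-11.738) [heading=241, move]
FD 7: (2.861,-11.738) -> (-0.533,-17.86) [heading=241, move]
FD 13: (-0.533,-17.86) -> (-6.835,-29.23) [heading=241, move]
RT 108: heading 241 -> 133
Final: pos=(-6.835,-29.23), heading=133, 1 segment(s) drawn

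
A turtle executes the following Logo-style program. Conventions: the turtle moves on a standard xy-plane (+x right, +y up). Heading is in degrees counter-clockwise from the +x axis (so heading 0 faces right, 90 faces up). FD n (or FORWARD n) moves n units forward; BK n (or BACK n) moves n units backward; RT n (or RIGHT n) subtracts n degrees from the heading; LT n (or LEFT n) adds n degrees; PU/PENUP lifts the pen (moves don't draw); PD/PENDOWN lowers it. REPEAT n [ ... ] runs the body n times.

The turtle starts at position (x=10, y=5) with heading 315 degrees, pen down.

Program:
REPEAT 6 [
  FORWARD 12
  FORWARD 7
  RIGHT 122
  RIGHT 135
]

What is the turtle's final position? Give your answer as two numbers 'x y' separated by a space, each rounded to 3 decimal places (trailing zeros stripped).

Executing turtle program step by step:
Start: pos=(10,5), heading=315, pen down
REPEAT 6 [
  -- iteration 1/6 --
  FD 12: (10,5) -> (18.485,-3.485) [heading=315, draw]
  FD 7: (18.485,-3.485) -> (23.435,-8.435) [heading=315, draw]
  RT 122: heading 315 -> 193
  RT 135: heading 193 -> 58
  -- iteration 2/6 --
  FD 12: (23.435,-8.435) -> (29.794,1.742) [heading=58, draw]
  FD 7: (29.794,1.742) -> (33.503,7.678) [heading=58, draw]
  RT 122: heading 58 -> 296
  RT 135: heading 296 -> 161
  -- iteration 3/6 --
  FD 12: (33.503,7.678) -> (22.157,11.585) [heading=161, draw]
  FD 7: (22.157,11.585) -> (15.539,13.864) [heading=161, draw]
  RT 122: heading 161 -> 39
  RT 135: heading 39 -> 264
  -- iteration 4/6 --
  FD 12: (15.539,13.864) -> (14.284,1.929) [heading=264, draw]
  FD 7: (14.284,1.929) -> (13.553,-5.032) [heading=264, draw]
  RT 122: heading 264 -> 142
  RT 135: heading 142 -> 7
  -- iteration 5/6 --
  FD 12: (13.553,-5.032) -> (25.463,-3.57) [heading=7, draw]
  FD 7: (25.463,-3.57) -> (32.411,-2.717) [heading=7, draw]
  RT 122: heading 7 -> 245
  RT 135: heading 245 -> 110
  -- iteration 6/6 --
  FD 12: (32.411,-2.717) -> (28.307,8.56) [heading=110, draw]
  FD 7: (28.307,8.56) -> (25.913,15.137) [heading=110, draw]
  RT 122: heading 110 -> 348
  RT 135: heading 348 -> 213
]
Final: pos=(25.913,15.137), heading=213, 12 segment(s) drawn

Answer: 25.913 15.137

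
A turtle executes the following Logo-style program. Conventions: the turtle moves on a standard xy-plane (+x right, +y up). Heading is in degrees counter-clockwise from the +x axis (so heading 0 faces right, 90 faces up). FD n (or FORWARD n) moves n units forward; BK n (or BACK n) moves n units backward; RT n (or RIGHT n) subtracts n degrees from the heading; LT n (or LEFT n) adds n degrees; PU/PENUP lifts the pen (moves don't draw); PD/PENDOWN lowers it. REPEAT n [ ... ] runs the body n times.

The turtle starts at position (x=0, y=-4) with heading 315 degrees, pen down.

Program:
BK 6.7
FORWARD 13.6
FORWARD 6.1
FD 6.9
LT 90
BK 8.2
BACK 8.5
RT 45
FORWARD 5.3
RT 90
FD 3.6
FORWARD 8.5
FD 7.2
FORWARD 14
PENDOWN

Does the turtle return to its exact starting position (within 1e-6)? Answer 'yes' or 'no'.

Answer: no

Derivation:
Executing turtle program step by step:
Start: pos=(0,-4), heading=315, pen down
BK 6.7: (0,-4) -> (-4.738,0.738) [heading=315, draw]
FD 13.6: (-4.738,0.738) -> (4.879,-8.879) [heading=315, draw]
FD 6.1: (4.879,-8.879) -> (9.192,-13.192) [heading=315, draw]
FD 6.9: (9.192,-13.192) -> (14.071,-18.071) [heading=315, draw]
LT 90: heading 315 -> 45
BK 8.2: (14.071,-18.071) -> (8.273,-23.87) [heading=45, draw]
BK 8.5: (8.273,-23.87) -> (2.263,-29.88) [heading=45, draw]
RT 45: heading 45 -> 0
FD 5.3: (2.263,-29.88) -> (7.563,-29.88) [heading=0, draw]
RT 90: heading 0 -> 270
FD 3.6: (7.563,-29.88) -> (7.563,-33.48) [heading=270, draw]
FD 8.5: (7.563,-33.48) -> (7.563,-41.98) [heading=270, draw]
FD 7.2: (7.563,-41.98) -> (7.563,-49.18) [heading=270, draw]
FD 14: (7.563,-49.18) -> (7.563,-63.18) [heading=270, draw]
PD: pen down
Final: pos=(7.563,-63.18), heading=270, 11 segment(s) drawn

Start position: (0, -4)
Final position: (7.563, -63.18)
Distance = 59.661; >= 1e-6 -> NOT closed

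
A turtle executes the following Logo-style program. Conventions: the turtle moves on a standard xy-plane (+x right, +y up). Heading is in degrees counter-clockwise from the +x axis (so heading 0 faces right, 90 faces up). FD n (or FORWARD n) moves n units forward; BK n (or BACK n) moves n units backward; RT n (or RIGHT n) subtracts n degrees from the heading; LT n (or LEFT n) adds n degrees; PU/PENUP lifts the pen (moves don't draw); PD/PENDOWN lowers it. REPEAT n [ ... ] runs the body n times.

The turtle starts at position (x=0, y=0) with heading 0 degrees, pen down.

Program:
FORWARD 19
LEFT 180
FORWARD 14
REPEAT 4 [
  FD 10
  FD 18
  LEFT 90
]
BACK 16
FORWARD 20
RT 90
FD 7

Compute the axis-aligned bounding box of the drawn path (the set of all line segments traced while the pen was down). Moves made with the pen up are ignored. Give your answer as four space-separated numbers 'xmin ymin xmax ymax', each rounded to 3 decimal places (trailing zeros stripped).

Executing turtle program step by step:
Start: pos=(0,0), heading=0, pen down
FD 19: (0,0) -> (19,0) [heading=0, draw]
LT 180: heading 0 -> 180
FD 14: (19,0) -> (5,0) [heading=180, draw]
REPEAT 4 [
  -- iteration 1/4 --
  FD 10: (5,0) -> (-5,0) [heading=180, draw]
  FD 18: (-5,0) -> (-23,0) [heading=180, draw]
  LT 90: heading 180 -> 270
  -- iteration 2/4 --
  FD 10: (-23,0) -> (-23,-10) [heading=270, draw]
  FD 18: (-23,-10) -> (-23,-28) [heading=270, draw]
  LT 90: heading 270 -> 0
  -- iteration 3/4 --
  FD 10: (-23,-28) -> (-13,-28) [heading=0, draw]
  FD 18: (-13,-28) -> (5,-28) [heading=0, draw]
  LT 90: heading 0 -> 90
  -- iteration 4/4 --
  FD 10: (5,-28) -> (5,-18) [heading=90, draw]
  FD 18: (5,-18) -> (5,0) [heading=90, draw]
  LT 90: heading 90 -> 180
]
BK 16: (5,0) -> (21,0) [heading=180, draw]
FD 20: (21,0) -> (1,0) [heading=180, draw]
RT 90: heading 180 -> 90
FD 7: (1,0) -> (1,7) [heading=90, draw]
Final: pos=(1,7), heading=90, 13 segment(s) drawn

Segment endpoints: x in {-23, -23, -23, -13, -5, 0, 1, 1, 5, 5, 5, 5, 19, 21}, y in {-28, -28, -28, -18, -10, 0, 0, 0, 0, 0, 0, 7}
xmin=-23, ymin=-28, xmax=21, ymax=7

Answer: -23 -28 21 7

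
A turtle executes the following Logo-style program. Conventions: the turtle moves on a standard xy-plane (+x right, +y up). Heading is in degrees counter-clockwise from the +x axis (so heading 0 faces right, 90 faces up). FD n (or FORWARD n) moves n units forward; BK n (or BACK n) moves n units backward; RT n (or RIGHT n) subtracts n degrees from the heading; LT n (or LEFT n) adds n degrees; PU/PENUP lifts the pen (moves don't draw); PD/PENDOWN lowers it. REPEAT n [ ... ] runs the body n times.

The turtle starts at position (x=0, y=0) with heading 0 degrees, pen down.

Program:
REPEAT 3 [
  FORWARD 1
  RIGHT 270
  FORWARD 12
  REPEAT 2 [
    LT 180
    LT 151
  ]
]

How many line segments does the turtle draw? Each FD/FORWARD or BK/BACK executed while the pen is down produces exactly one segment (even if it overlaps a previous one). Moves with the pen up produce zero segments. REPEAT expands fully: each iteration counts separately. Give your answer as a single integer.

Executing turtle program step by step:
Start: pos=(0,0), heading=0, pen down
REPEAT 3 [
  -- iteration 1/3 --
  FD 1: (0,0) -> (1,0) [heading=0, draw]
  RT 270: heading 0 -> 90
  FD 12: (1,0) -> (1,12) [heading=90, draw]
  REPEAT 2 [
    -- iteration 1/2 --
    LT 180: heading 90 -> 270
    LT 151: heading 270 -> 61
    -- iteration 2/2 --
    LT 180: heading 61 -> 241
    LT 151: heading 241 -> 32
  ]
  -- iteration 2/3 --
  FD 1: (1,12) -> (1.848,12.53) [heading=32, draw]
  RT 270: heading 32 -> 122
  FD 12: (1.848,12.53) -> (-4.511,22.706) [heading=122, draw]
  REPEAT 2 [
    -- iteration 1/2 --
    LT 180: heading 122 -> 302
    LT 151: heading 302 -> 93
    -- iteration 2/2 --
    LT 180: heading 93 -> 273
    LT 151: heading 273 -> 64
  ]
  -- iteration 3/3 --
  FD 1: (-4.511,22.706) -> (-4.073,23.605) [heading=64, draw]
  RT 270: heading 64 -> 154
  FD 12: (-4.073,23.605) -> (-14.858,28.866) [heading=154, draw]
  REPEAT 2 [
    -- iteration 1/2 --
    LT 180: heading 154 -> 334
    LT 151: heading 334 -> 125
    -- iteration 2/2 --
    LT 180: heading 125 -> 305
    LT 151: heading 305 -> 96
  ]
]
Final: pos=(-14.858,28.866), heading=96, 6 segment(s) drawn
Segments drawn: 6

Answer: 6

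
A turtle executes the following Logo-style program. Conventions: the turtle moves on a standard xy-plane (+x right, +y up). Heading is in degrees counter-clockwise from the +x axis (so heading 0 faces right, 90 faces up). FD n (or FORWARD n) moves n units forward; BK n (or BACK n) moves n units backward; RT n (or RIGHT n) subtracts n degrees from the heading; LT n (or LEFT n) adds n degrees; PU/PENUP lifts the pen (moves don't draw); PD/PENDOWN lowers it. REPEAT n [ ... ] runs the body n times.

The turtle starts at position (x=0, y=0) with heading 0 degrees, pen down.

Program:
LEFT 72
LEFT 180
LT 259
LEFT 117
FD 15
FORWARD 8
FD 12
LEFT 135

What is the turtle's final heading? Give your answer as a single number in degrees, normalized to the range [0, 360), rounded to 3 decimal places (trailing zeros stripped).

Executing turtle program step by step:
Start: pos=(0,0), heading=0, pen down
LT 72: heading 0 -> 72
LT 180: heading 72 -> 252
LT 259: heading 252 -> 151
LT 117: heading 151 -> 268
FD 15: (0,0) -> (-0.523,-14.991) [heading=268, draw]
FD 8: (-0.523,-14.991) -> (-0.803,-22.986) [heading=268, draw]
FD 12: (-0.803,-22.986) -> (-1.221,-34.979) [heading=268, draw]
LT 135: heading 268 -> 43
Final: pos=(-1.221,-34.979), heading=43, 3 segment(s) drawn

Answer: 43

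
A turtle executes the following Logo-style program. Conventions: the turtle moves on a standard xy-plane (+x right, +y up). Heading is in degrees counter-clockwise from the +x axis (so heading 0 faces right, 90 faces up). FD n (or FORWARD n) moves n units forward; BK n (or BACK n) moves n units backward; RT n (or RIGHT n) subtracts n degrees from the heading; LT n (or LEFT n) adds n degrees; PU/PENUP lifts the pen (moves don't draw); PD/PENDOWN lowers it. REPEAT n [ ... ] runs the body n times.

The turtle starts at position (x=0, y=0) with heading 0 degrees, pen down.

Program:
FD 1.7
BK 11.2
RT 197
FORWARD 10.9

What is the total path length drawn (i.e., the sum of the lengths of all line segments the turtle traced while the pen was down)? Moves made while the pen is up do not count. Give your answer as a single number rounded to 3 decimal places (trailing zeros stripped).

Executing turtle program step by step:
Start: pos=(0,0), heading=0, pen down
FD 1.7: (0,0) -> (1.7,0) [heading=0, draw]
BK 11.2: (1.7,0) -> (-9.5,0) [heading=0, draw]
RT 197: heading 0 -> 163
FD 10.9: (-9.5,0) -> (-19.924,3.187) [heading=163, draw]
Final: pos=(-19.924,3.187), heading=163, 3 segment(s) drawn

Segment lengths:
  seg 1: (0,0) -> (1.7,0), length = 1.7
  seg 2: (1.7,0) -> (-9.5,0), length = 11.2
  seg 3: (-9.5,0) -> (-19.924,3.187), length = 10.9
Total = 23.8

Answer: 23.8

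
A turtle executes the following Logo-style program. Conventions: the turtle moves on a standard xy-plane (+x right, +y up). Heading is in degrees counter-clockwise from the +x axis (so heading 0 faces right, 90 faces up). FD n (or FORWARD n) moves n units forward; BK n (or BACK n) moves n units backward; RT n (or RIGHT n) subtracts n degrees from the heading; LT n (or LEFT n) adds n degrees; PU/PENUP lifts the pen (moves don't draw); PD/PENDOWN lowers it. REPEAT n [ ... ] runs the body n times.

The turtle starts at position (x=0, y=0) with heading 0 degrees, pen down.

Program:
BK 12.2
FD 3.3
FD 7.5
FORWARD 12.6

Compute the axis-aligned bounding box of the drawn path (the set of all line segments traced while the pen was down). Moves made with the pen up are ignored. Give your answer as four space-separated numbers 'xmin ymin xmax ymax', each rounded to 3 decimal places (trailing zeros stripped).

Executing turtle program step by step:
Start: pos=(0,0), heading=0, pen down
BK 12.2: (0,0) -> (-12.2,0) [heading=0, draw]
FD 3.3: (-12.2,0) -> (-8.9,0) [heading=0, draw]
FD 7.5: (-8.9,0) -> (-1.4,0) [heading=0, draw]
FD 12.6: (-1.4,0) -> (11.2,0) [heading=0, draw]
Final: pos=(11.2,0), heading=0, 4 segment(s) drawn

Segment endpoints: x in {-12.2, -8.9, -1.4, 0, 11.2}, y in {0}
xmin=-12.2, ymin=0, xmax=11.2, ymax=0

Answer: -12.2 0 11.2 0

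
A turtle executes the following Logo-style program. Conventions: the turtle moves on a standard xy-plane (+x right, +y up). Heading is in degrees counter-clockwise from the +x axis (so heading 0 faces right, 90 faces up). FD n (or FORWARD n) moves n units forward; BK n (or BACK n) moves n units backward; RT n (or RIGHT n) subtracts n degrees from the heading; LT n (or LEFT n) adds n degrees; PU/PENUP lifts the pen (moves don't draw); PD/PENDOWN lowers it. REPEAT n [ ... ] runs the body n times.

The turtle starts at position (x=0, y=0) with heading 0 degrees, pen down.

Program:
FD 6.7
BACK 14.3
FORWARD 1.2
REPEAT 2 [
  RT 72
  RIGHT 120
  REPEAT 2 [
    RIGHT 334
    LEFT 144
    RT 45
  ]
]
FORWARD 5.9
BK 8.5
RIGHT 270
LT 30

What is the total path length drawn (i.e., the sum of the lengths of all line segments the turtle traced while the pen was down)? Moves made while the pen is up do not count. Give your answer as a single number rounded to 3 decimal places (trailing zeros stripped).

Answer: 36.6

Derivation:
Executing turtle program step by step:
Start: pos=(0,0), heading=0, pen down
FD 6.7: (0,0) -> (6.7,0) [heading=0, draw]
BK 14.3: (6.7,0) -> (-7.6,0) [heading=0, draw]
FD 1.2: (-7.6,0) -> (-6.4,0) [heading=0, draw]
REPEAT 2 [
  -- iteration 1/2 --
  RT 72: heading 0 -> 288
  RT 120: heading 288 -> 168
  REPEAT 2 [
    -- iteration 1/2 --
    RT 334: heading 168 -> 194
    LT 144: heading 194 -> 338
    RT 45: heading 338 -> 293
    -- iteration 2/2 --
    RT 334: heading 293 -> 319
    LT 144: heading 319 -> 103
    RT 45: heading 103 -> 58
  ]
  -- iteration 2/2 --
  RT 72: heading 58 -> 346
  RT 120: heading 346 -> 226
  REPEAT 2 [
    -- iteration 1/2 --
    RT 334: heading 226 -> 252
    LT 144: heading 252 -> 36
    RT 45: heading 36 -> 351
    -- iteration 2/2 --
    RT 334: heading 351 -> 17
    LT 144: heading 17 -> 161
    RT 45: heading 161 -> 116
  ]
]
FD 5.9: (-6.4,0) -> (-8.986,5.303) [heading=116, draw]
BK 8.5: (-8.986,5.303) -> (-5.26,-2.337) [heading=116, draw]
RT 270: heading 116 -> 206
LT 30: heading 206 -> 236
Final: pos=(-5.26,-2.337), heading=236, 5 segment(s) drawn

Segment lengths:
  seg 1: (0,0) -> (6.7,0), length = 6.7
  seg 2: (6.7,0) -> (-7.6,0), length = 14.3
  seg 3: (-7.6,0) -> (-6.4,0), length = 1.2
  seg 4: (-6.4,0) -> (-8.986,5.303), length = 5.9
  seg 5: (-8.986,5.303) -> (-5.26,-2.337), length = 8.5
Total = 36.6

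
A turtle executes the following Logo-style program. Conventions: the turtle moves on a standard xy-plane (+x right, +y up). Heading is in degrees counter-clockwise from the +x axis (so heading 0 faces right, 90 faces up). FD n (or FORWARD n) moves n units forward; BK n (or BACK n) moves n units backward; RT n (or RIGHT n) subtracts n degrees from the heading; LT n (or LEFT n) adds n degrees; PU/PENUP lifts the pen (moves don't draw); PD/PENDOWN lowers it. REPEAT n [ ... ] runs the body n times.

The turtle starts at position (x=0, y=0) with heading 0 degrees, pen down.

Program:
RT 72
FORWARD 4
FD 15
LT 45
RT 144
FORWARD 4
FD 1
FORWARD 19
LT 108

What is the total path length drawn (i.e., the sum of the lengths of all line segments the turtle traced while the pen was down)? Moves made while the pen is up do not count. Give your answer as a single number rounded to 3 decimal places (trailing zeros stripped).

Executing turtle program step by step:
Start: pos=(0,0), heading=0, pen down
RT 72: heading 0 -> 288
FD 4: (0,0) -> (1.236,-3.804) [heading=288, draw]
FD 15: (1.236,-3.804) -> (5.871,-18.07) [heading=288, draw]
LT 45: heading 288 -> 333
RT 144: heading 333 -> 189
FD 4: (5.871,-18.07) -> (1.921,-18.696) [heading=189, draw]
FD 1: (1.921,-18.696) -> (0.933,-18.852) [heading=189, draw]
FD 19: (0.933,-18.852) -> (-17.833,-21.825) [heading=189, draw]
LT 108: heading 189 -> 297
Final: pos=(-17.833,-21.825), heading=297, 5 segment(s) drawn

Segment lengths:
  seg 1: (0,0) -> (1.236,-3.804), length = 4
  seg 2: (1.236,-3.804) -> (5.871,-18.07), length = 15
  seg 3: (5.871,-18.07) -> (1.921,-18.696), length = 4
  seg 4: (1.921,-18.696) -> (0.933,-18.852), length = 1
  seg 5: (0.933,-18.852) -> (-17.833,-21.825), length = 19
Total = 43

Answer: 43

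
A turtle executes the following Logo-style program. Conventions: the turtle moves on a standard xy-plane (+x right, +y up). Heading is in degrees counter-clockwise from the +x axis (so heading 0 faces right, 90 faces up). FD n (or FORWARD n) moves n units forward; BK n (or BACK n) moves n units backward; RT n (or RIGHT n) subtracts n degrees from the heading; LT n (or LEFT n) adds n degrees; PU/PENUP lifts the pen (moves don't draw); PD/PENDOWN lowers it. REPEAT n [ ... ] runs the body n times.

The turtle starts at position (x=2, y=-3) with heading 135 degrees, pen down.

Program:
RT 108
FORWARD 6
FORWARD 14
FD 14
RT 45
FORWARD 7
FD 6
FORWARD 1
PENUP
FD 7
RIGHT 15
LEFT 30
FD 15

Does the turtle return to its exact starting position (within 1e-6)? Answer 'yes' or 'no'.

Executing turtle program step by step:
Start: pos=(2,-3), heading=135, pen down
RT 108: heading 135 -> 27
FD 6: (2,-3) -> (7.346,-0.276) [heading=27, draw]
FD 14: (7.346,-0.276) -> (19.82,6.08) [heading=27, draw]
FD 14: (19.82,6.08) -> (32.294,12.436) [heading=27, draw]
RT 45: heading 27 -> 342
FD 7: (32.294,12.436) -> (38.952,10.273) [heading=342, draw]
FD 6: (38.952,10.273) -> (44.658,8.418) [heading=342, draw]
FD 1: (44.658,8.418) -> (45.609,8.109) [heading=342, draw]
PU: pen up
FD 7: (45.609,8.109) -> (52.266,5.946) [heading=342, move]
RT 15: heading 342 -> 327
LT 30: heading 327 -> 357
FD 15: (52.266,5.946) -> (67.246,5.161) [heading=357, move]
Final: pos=(67.246,5.161), heading=357, 6 segment(s) drawn

Start position: (2, -3)
Final position: (67.246, 5.161)
Distance = 65.754; >= 1e-6 -> NOT closed

Answer: no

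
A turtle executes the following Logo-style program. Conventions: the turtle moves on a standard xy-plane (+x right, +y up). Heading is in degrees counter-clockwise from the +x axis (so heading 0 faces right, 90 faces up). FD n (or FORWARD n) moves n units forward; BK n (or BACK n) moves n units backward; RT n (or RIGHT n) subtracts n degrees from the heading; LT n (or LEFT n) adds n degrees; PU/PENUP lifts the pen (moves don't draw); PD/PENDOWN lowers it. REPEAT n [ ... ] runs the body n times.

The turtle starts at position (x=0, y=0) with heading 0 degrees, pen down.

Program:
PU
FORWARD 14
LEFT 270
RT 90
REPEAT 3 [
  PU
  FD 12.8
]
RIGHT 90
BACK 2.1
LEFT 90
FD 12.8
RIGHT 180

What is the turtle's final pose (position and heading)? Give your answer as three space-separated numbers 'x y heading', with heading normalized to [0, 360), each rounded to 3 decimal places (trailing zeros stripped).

Executing turtle program step by step:
Start: pos=(0,0), heading=0, pen down
PU: pen up
FD 14: (0,0) -> (14,0) [heading=0, move]
LT 270: heading 0 -> 270
RT 90: heading 270 -> 180
REPEAT 3 [
  -- iteration 1/3 --
  PU: pen up
  FD 12.8: (14,0) -> (1.2,0) [heading=180, move]
  -- iteration 2/3 --
  PU: pen up
  FD 12.8: (1.2,0) -> (-11.6,0) [heading=180, move]
  -- iteration 3/3 --
  PU: pen up
  FD 12.8: (-11.6,0) -> (-24.4,0) [heading=180, move]
]
RT 90: heading 180 -> 90
BK 2.1: (-24.4,0) -> (-24.4,-2.1) [heading=90, move]
LT 90: heading 90 -> 180
FD 12.8: (-24.4,-2.1) -> (-37.2,-2.1) [heading=180, move]
RT 180: heading 180 -> 0
Final: pos=(-37.2,-2.1), heading=0, 0 segment(s) drawn

Answer: -37.2 -2.1 0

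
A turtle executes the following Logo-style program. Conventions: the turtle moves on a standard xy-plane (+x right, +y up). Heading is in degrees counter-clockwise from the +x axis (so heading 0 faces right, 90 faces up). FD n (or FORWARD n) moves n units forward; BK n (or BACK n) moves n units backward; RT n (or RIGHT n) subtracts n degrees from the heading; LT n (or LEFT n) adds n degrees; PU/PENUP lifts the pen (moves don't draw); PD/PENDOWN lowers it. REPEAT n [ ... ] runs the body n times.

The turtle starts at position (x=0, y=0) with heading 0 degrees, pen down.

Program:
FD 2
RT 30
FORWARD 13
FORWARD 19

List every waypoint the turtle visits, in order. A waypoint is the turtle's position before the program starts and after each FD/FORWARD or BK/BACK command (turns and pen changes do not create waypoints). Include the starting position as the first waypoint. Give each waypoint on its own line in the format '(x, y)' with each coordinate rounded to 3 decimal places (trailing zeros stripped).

Answer: (0, 0)
(2, 0)
(13.258, -6.5)
(29.713, -16)

Derivation:
Executing turtle program step by step:
Start: pos=(0,0), heading=0, pen down
FD 2: (0,0) -> (2,0) [heading=0, draw]
RT 30: heading 0 -> 330
FD 13: (2,0) -> (13.258,-6.5) [heading=330, draw]
FD 19: (13.258,-6.5) -> (29.713,-16) [heading=330, draw]
Final: pos=(29.713,-16), heading=330, 3 segment(s) drawn
Waypoints (4 total):
(0, 0)
(2, 0)
(13.258, -6.5)
(29.713, -16)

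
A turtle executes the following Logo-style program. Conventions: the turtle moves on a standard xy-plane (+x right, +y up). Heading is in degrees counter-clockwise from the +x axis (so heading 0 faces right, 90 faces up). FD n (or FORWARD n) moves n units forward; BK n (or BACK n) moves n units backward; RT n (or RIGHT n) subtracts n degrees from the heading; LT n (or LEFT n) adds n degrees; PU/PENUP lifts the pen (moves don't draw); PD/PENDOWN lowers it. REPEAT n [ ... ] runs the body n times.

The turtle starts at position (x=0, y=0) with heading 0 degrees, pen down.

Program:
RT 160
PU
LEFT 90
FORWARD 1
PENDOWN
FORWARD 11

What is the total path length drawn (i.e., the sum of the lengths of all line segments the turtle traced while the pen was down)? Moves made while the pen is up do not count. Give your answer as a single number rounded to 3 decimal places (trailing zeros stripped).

Answer: 11

Derivation:
Executing turtle program step by step:
Start: pos=(0,0), heading=0, pen down
RT 160: heading 0 -> 200
PU: pen up
LT 90: heading 200 -> 290
FD 1: (0,0) -> (0.342,-0.94) [heading=290, move]
PD: pen down
FD 11: (0.342,-0.94) -> (4.104,-11.276) [heading=290, draw]
Final: pos=(4.104,-11.276), heading=290, 1 segment(s) drawn

Segment lengths:
  seg 1: (0.342,-0.94) -> (4.104,-11.276), length = 11
Total = 11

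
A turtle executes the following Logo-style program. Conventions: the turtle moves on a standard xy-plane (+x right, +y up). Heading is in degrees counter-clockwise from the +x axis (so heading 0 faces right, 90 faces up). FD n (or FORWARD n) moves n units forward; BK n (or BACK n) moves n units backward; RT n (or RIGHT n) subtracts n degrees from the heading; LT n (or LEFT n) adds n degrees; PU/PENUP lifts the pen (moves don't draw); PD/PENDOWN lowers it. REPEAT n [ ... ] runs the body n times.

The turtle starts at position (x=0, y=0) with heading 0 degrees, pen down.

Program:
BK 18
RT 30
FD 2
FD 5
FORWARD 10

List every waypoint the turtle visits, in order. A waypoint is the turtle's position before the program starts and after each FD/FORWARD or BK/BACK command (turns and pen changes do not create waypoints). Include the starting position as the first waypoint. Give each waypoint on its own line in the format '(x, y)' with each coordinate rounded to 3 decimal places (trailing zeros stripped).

Executing turtle program step by step:
Start: pos=(0,0), heading=0, pen down
BK 18: (0,0) -> (-18,0) [heading=0, draw]
RT 30: heading 0 -> 330
FD 2: (-18,0) -> (-16.268,-1) [heading=330, draw]
FD 5: (-16.268,-1) -> (-11.938,-3.5) [heading=330, draw]
FD 10: (-11.938,-3.5) -> (-3.278,-8.5) [heading=330, draw]
Final: pos=(-3.278,-8.5), heading=330, 4 segment(s) drawn
Waypoints (5 total):
(0, 0)
(-18, 0)
(-16.268, -1)
(-11.938, -3.5)
(-3.278, -8.5)

Answer: (0, 0)
(-18, 0)
(-16.268, -1)
(-11.938, -3.5)
(-3.278, -8.5)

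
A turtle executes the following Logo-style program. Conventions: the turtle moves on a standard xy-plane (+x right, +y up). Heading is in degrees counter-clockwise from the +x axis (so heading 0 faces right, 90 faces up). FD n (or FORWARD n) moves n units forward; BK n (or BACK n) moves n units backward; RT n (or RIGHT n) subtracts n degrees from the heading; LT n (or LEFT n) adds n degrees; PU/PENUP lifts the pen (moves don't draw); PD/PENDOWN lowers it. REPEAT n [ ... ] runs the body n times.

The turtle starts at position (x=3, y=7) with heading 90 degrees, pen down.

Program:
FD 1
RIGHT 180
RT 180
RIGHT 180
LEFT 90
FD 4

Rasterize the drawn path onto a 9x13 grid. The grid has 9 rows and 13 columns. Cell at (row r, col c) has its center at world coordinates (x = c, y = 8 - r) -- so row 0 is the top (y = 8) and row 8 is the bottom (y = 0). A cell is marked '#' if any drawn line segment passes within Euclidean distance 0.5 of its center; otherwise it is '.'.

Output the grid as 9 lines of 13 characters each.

Answer: ...#####.....
...#.........
.............
.............
.............
.............
.............
.............
.............

Derivation:
Segment 0: (3,7) -> (3,8)
Segment 1: (3,8) -> (7,8)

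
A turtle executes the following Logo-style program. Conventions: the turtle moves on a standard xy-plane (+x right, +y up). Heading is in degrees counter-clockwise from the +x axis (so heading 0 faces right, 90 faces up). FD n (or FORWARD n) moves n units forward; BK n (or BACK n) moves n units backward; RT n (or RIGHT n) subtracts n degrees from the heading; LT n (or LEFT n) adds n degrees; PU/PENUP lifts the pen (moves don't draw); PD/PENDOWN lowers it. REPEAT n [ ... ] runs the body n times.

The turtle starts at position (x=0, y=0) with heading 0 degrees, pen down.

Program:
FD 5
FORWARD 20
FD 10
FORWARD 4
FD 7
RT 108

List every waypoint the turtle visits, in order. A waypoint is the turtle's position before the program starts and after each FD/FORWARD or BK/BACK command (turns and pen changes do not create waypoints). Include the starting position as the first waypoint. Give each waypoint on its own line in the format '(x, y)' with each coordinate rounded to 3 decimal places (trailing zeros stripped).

Answer: (0, 0)
(5, 0)
(25, 0)
(35, 0)
(39, 0)
(46, 0)

Derivation:
Executing turtle program step by step:
Start: pos=(0,0), heading=0, pen down
FD 5: (0,0) -> (5,0) [heading=0, draw]
FD 20: (5,0) -> (25,0) [heading=0, draw]
FD 10: (25,0) -> (35,0) [heading=0, draw]
FD 4: (35,0) -> (39,0) [heading=0, draw]
FD 7: (39,0) -> (46,0) [heading=0, draw]
RT 108: heading 0 -> 252
Final: pos=(46,0), heading=252, 5 segment(s) drawn
Waypoints (6 total):
(0, 0)
(5, 0)
(25, 0)
(35, 0)
(39, 0)
(46, 0)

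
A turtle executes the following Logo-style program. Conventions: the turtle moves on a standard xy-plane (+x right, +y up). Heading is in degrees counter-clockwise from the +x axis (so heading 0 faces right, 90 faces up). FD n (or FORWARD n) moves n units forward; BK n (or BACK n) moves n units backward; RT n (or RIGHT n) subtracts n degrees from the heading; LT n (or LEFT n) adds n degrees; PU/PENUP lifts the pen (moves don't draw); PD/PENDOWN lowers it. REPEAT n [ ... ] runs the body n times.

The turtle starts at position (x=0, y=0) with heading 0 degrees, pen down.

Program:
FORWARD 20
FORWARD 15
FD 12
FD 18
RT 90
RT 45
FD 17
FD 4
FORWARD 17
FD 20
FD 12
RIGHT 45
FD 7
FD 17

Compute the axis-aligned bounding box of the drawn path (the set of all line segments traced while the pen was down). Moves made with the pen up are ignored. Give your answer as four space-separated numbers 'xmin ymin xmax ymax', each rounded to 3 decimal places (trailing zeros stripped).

Answer: -8.497 -49.497 65 0

Derivation:
Executing turtle program step by step:
Start: pos=(0,0), heading=0, pen down
FD 20: (0,0) -> (20,0) [heading=0, draw]
FD 15: (20,0) -> (35,0) [heading=0, draw]
FD 12: (35,0) -> (47,0) [heading=0, draw]
FD 18: (47,0) -> (65,0) [heading=0, draw]
RT 90: heading 0 -> 270
RT 45: heading 270 -> 225
FD 17: (65,0) -> (52.979,-12.021) [heading=225, draw]
FD 4: (52.979,-12.021) -> (50.151,-14.849) [heading=225, draw]
FD 17: (50.151,-14.849) -> (38.13,-26.87) [heading=225, draw]
FD 20: (38.13,-26.87) -> (23.988,-41.012) [heading=225, draw]
FD 12: (23.988,-41.012) -> (15.503,-49.497) [heading=225, draw]
RT 45: heading 225 -> 180
FD 7: (15.503,-49.497) -> (8.503,-49.497) [heading=180, draw]
FD 17: (8.503,-49.497) -> (-8.497,-49.497) [heading=180, draw]
Final: pos=(-8.497,-49.497), heading=180, 11 segment(s) drawn

Segment endpoints: x in {-8.497, 0, 8.503, 15.503, 20, 23.988, 35, 38.13, 47, 50.151, 52.979, 65}, y in {-49.497, -41.012, -26.87, -14.849, -12.021, 0}
xmin=-8.497, ymin=-49.497, xmax=65, ymax=0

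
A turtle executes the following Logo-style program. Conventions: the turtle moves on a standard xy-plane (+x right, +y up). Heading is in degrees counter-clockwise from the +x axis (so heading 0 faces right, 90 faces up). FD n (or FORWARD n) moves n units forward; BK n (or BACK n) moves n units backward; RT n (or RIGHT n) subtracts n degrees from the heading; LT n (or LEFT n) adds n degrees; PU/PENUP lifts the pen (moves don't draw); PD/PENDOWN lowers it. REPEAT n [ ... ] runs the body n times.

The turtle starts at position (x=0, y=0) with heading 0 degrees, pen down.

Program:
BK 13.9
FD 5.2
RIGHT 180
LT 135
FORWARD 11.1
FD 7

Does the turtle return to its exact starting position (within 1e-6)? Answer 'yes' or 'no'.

Answer: no

Derivation:
Executing turtle program step by step:
Start: pos=(0,0), heading=0, pen down
BK 13.9: (0,0) -> (-13.9,0) [heading=0, draw]
FD 5.2: (-13.9,0) -> (-8.7,0) [heading=0, draw]
RT 180: heading 0 -> 180
LT 135: heading 180 -> 315
FD 11.1: (-8.7,0) -> (-0.851,-7.849) [heading=315, draw]
FD 7: (-0.851,-7.849) -> (4.099,-12.799) [heading=315, draw]
Final: pos=(4.099,-12.799), heading=315, 4 segment(s) drawn

Start position: (0, 0)
Final position: (4.099, -12.799)
Distance = 13.439; >= 1e-6 -> NOT closed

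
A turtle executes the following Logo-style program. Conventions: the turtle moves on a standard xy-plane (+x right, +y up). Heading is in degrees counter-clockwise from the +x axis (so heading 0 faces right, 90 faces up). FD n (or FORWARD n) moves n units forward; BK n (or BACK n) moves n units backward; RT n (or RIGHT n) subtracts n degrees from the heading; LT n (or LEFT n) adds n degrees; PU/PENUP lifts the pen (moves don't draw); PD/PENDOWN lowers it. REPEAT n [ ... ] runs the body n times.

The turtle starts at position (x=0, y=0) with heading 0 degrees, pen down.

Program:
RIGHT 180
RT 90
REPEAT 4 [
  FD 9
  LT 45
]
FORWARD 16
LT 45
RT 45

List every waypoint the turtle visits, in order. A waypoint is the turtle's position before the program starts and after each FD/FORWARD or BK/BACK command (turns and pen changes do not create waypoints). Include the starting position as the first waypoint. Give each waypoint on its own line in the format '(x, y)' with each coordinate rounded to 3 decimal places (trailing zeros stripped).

Answer: (0, 0)
(0, 9)
(-6.364, 15.364)
(-15.364, 15.364)
(-21.728, 9)
(-21.728, -7)

Derivation:
Executing turtle program step by step:
Start: pos=(0,0), heading=0, pen down
RT 180: heading 0 -> 180
RT 90: heading 180 -> 90
REPEAT 4 [
  -- iteration 1/4 --
  FD 9: (0,0) -> (0,9) [heading=90, draw]
  LT 45: heading 90 -> 135
  -- iteration 2/4 --
  FD 9: (0,9) -> (-6.364,15.364) [heading=135, draw]
  LT 45: heading 135 -> 180
  -- iteration 3/4 --
  FD 9: (-6.364,15.364) -> (-15.364,15.364) [heading=180, draw]
  LT 45: heading 180 -> 225
  -- iteration 4/4 --
  FD 9: (-15.364,15.364) -> (-21.728,9) [heading=225, draw]
  LT 45: heading 225 -> 270
]
FD 16: (-21.728,9) -> (-21.728,-7) [heading=270, draw]
LT 45: heading 270 -> 315
RT 45: heading 315 -> 270
Final: pos=(-21.728,-7), heading=270, 5 segment(s) drawn
Waypoints (6 total):
(0, 0)
(0, 9)
(-6.364, 15.364)
(-15.364, 15.364)
(-21.728, 9)
(-21.728, -7)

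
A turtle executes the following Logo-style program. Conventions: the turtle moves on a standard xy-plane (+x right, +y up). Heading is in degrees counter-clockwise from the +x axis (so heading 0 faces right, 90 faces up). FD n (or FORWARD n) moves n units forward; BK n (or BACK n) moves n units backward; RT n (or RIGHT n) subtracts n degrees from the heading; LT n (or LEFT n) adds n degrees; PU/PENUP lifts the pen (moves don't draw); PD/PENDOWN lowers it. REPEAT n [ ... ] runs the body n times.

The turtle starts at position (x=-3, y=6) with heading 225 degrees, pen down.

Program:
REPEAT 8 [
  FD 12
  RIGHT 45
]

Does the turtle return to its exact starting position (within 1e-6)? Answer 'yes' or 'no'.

Answer: yes

Derivation:
Executing turtle program step by step:
Start: pos=(-3,6), heading=225, pen down
REPEAT 8 [
  -- iteration 1/8 --
  FD 12: (-3,6) -> (-11.485,-2.485) [heading=225, draw]
  RT 45: heading 225 -> 180
  -- iteration 2/8 --
  FD 12: (-11.485,-2.485) -> (-23.485,-2.485) [heading=180, draw]
  RT 45: heading 180 -> 135
  -- iteration 3/8 --
  FD 12: (-23.485,-2.485) -> (-31.971,6) [heading=135, draw]
  RT 45: heading 135 -> 90
  -- iteration 4/8 --
  FD 12: (-31.971,6) -> (-31.971,18) [heading=90, draw]
  RT 45: heading 90 -> 45
  -- iteration 5/8 --
  FD 12: (-31.971,18) -> (-23.485,26.485) [heading=45, draw]
  RT 45: heading 45 -> 0
  -- iteration 6/8 --
  FD 12: (-23.485,26.485) -> (-11.485,26.485) [heading=0, draw]
  RT 45: heading 0 -> 315
  -- iteration 7/8 --
  FD 12: (-11.485,26.485) -> (-3,18) [heading=315, draw]
  RT 45: heading 315 -> 270
  -- iteration 8/8 --
  FD 12: (-3,18) -> (-3,6) [heading=270, draw]
  RT 45: heading 270 -> 225
]
Final: pos=(-3,6), heading=225, 8 segment(s) drawn

Start position: (-3, 6)
Final position: (-3, 6)
Distance = 0; < 1e-6 -> CLOSED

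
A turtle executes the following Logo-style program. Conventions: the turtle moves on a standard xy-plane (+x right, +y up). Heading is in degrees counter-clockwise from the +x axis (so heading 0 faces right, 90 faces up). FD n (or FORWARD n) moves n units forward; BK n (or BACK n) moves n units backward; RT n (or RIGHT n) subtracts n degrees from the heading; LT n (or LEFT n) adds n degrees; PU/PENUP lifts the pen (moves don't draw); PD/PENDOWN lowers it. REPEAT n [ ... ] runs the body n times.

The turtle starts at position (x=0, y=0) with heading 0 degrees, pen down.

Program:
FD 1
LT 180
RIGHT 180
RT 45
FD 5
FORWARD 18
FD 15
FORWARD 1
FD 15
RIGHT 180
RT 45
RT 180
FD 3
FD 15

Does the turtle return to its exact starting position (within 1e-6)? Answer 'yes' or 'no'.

Answer: no

Derivation:
Executing turtle program step by step:
Start: pos=(0,0), heading=0, pen down
FD 1: (0,0) -> (1,0) [heading=0, draw]
LT 180: heading 0 -> 180
RT 180: heading 180 -> 0
RT 45: heading 0 -> 315
FD 5: (1,0) -> (4.536,-3.536) [heading=315, draw]
FD 18: (4.536,-3.536) -> (17.263,-16.263) [heading=315, draw]
FD 15: (17.263,-16.263) -> (27.87,-26.87) [heading=315, draw]
FD 1: (27.87,-26.87) -> (28.577,-27.577) [heading=315, draw]
FD 15: (28.577,-27.577) -> (39.184,-38.184) [heading=315, draw]
RT 180: heading 315 -> 135
RT 45: heading 135 -> 90
RT 180: heading 90 -> 270
FD 3: (39.184,-38.184) -> (39.184,-41.184) [heading=270, draw]
FD 15: (39.184,-41.184) -> (39.184,-56.184) [heading=270, draw]
Final: pos=(39.184,-56.184), heading=270, 8 segment(s) drawn

Start position: (0, 0)
Final position: (39.184, -56.184)
Distance = 68.498; >= 1e-6 -> NOT closed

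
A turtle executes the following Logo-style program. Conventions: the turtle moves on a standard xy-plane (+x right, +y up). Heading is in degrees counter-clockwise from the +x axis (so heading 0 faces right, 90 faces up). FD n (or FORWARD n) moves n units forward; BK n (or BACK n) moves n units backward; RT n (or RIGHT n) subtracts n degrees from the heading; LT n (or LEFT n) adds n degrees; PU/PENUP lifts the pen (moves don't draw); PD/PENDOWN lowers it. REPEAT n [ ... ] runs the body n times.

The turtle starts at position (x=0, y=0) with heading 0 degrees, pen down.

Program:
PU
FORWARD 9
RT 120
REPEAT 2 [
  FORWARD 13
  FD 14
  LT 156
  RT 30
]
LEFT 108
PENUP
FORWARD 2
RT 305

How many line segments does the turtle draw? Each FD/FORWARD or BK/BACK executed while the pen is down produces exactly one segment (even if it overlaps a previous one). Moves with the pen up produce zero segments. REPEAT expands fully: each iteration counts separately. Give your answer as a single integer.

Answer: 0

Derivation:
Executing turtle program step by step:
Start: pos=(0,0), heading=0, pen down
PU: pen up
FD 9: (0,0) -> (9,0) [heading=0, move]
RT 120: heading 0 -> 240
REPEAT 2 [
  -- iteration 1/2 --
  FD 13: (9,0) -> (2.5,-11.258) [heading=240, move]
  FD 14: (2.5,-11.258) -> (-4.5,-23.383) [heading=240, move]
  LT 156: heading 240 -> 36
  RT 30: heading 36 -> 6
  -- iteration 2/2 --
  FD 13: (-4.5,-23.383) -> (8.429,-22.024) [heading=6, move]
  FD 14: (8.429,-22.024) -> (22.352,-20.56) [heading=6, move]
  LT 156: heading 6 -> 162
  RT 30: heading 162 -> 132
]
LT 108: heading 132 -> 240
PU: pen up
FD 2: (22.352,-20.56) -> (21.352,-22.292) [heading=240, move]
RT 305: heading 240 -> 295
Final: pos=(21.352,-22.292), heading=295, 0 segment(s) drawn
Segments drawn: 0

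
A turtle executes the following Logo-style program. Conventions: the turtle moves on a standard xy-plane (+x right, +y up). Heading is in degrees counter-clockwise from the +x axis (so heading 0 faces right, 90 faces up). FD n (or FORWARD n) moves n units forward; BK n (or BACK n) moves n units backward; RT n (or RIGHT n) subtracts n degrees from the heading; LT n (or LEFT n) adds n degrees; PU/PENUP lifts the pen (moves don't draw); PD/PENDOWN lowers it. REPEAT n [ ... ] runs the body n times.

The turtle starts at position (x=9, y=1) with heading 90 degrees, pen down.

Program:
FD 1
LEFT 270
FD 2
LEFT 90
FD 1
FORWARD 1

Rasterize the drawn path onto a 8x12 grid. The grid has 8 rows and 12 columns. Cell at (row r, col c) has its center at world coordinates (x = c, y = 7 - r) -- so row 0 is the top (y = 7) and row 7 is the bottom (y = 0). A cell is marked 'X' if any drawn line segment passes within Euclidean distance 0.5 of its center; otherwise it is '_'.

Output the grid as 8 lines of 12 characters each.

Answer: ____________
____________
____________
___________X
___________X
_________XXX
_________X__
____________

Derivation:
Segment 0: (9,1) -> (9,2)
Segment 1: (9,2) -> (11,2)
Segment 2: (11,2) -> (11,3)
Segment 3: (11,3) -> (11,4)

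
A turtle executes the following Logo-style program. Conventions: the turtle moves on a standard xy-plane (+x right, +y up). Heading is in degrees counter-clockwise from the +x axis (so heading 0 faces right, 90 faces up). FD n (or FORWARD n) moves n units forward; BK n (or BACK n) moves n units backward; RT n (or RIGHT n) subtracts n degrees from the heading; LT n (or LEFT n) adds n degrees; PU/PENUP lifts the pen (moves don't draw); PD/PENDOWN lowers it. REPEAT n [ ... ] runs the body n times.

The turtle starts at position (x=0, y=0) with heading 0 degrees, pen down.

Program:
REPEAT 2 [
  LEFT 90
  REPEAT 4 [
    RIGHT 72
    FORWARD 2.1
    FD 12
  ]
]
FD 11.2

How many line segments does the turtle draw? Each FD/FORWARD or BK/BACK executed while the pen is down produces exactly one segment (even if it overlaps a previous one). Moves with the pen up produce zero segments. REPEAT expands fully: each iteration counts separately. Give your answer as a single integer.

Answer: 17

Derivation:
Executing turtle program step by step:
Start: pos=(0,0), heading=0, pen down
REPEAT 2 [
  -- iteration 1/2 --
  LT 90: heading 0 -> 90
  REPEAT 4 [
    -- iteration 1/4 --
    RT 72: heading 90 -> 18
    FD 2.1: (0,0) -> (1.997,0.649) [heading=18, draw]
    FD 12: (1.997,0.649) -> (13.41,4.357) [heading=18, draw]
    -- iteration 2/4 --
    RT 72: heading 18 -> 306
    FD 2.1: (13.41,4.357) -> (14.644,2.658) [heading=306, draw]
    FD 12: (14.644,2.658) -> (21.698,-7.05) [heading=306, draw]
    -- iteration 3/4 --
    RT 72: heading 306 -> 234
    FD 2.1: (21.698,-7.05) -> (20.463,-8.749) [heading=234, draw]
    FD 12: (20.463,-8.749) -> (13.41,-18.457) [heading=234, draw]
    -- iteration 4/4 --
    RT 72: heading 234 -> 162
    FD 2.1: (13.41,-18.457) -> (11.413,-17.808) [heading=162, draw]
    FD 12: (11.413,-17.808) -> (0,-14.1) [heading=162, draw]
  ]
  -- iteration 2/2 --
  LT 90: heading 162 -> 252
  REPEAT 4 [
    -- iteration 1/4 --
    RT 72: heading 252 -> 180
    FD 2.1: (0,-14.1) -> (-2.1,-14.1) [heading=180, draw]
    FD 12: (-2.1,-14.1) -> (-14.1,-14.1) [heading=180, draw]
    -- iteration 2/4 --
    RT 72: heading 180 -> 108
    FD 2.1: (-14.1,-14.1) -> (-14.749,-12.103) [heading=108, draw]
    FD 12: (-14.749,-12.103) -> (-18.457,-0.69) [heading=108, draw]
    -- iteration 3/4 --
    RT 72: heading 108 -> 36
    FD 2.1: (-18.457,-0.69) -> (-16.758,0.544) [heading=36, draw]
    FD 12: (-16.758,0.544) -> (-7.05,7.598) [heading=36, draw]
    -- iteration 4/4 --
    RT 72: heading 36 -> 324
    FD 2.1: (-7.05,7.598) -> (-5.351,6.363) [heading=324, draw]
    FD 12: (-5.351,6.363) -> (4.357,-0.69) [heading=324, draw]
  ]
]
FD 11.2: (4.357,-0.69) -> (13.418,-7.273) [heading=324, draw]
Final: pos=(13.418,-7.273), heading=324, 17 segment(s) drawn
Segments drawn: 17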